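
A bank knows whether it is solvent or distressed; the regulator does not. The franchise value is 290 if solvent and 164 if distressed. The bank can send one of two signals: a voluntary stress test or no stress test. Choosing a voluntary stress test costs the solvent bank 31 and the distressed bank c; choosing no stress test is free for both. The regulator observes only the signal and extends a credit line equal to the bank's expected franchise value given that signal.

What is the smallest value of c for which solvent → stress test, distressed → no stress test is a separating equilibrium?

126

Under separation: stress test → solvent (pays 290); no stress test → distressed (pays 164).
Solvent: 290 − 31 = 259 ≥ 164 − 0 = 164. Holds regardless of c. ✓
Distressed: 164 − 0 ≥ 290 − c, so c ≥ 290 − 164 = 126.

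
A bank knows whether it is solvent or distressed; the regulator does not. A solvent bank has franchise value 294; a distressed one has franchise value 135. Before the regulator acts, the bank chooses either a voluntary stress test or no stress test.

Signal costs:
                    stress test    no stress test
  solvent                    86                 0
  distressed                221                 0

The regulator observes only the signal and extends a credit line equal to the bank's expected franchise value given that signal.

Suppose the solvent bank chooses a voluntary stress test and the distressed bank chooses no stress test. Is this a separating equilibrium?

Under separation the regulator infers type exactly: stress test → solvent (pays 294), no stress test → distressed (pays 135).
Solvent: stress test gives 294 − 86 = 208; no stress test gives 135 − 0 = 135. No deviation. ✓
Distressed: no stress test gives 135 − 0 = 135; stress test gives 294 − 221 = 73. No deviation. ✓
Both incentive constraints hold.

Yes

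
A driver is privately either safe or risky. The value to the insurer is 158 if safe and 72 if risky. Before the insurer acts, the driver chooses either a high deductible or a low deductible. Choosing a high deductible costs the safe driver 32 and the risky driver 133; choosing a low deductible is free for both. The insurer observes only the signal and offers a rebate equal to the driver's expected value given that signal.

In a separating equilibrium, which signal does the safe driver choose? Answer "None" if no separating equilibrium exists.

Try safe → high deductible, risky → low deductible:
  Under separation the insurer infers type exactly: high deductible → safe (pays 158), low deductible → risky (pays 72).
  Safe: high deductible gives 158 − 32 = 126; low deductible gives 72 − 0 = 72. No deviation. ✓
  Risky: low deductible gives 72 − 0 = 72; high deductible gives 158 − 133 = 25. No deviation. ✓
Both hold — the safe type sends high deductible.

high deductible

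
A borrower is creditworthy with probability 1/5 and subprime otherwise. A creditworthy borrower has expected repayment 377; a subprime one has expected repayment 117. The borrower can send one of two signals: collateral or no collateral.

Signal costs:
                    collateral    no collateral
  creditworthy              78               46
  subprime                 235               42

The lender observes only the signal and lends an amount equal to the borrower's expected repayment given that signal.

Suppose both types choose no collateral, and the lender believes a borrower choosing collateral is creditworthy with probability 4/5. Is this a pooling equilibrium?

No

On the equilibrium path (no collateral) the lender holds the prior 1/5 and pays 1/5·377 + 4/5·117 = 169. Off-path (collateral) belief 4/5 gives 4/5·377 + 1/5·117 = 325.
Creditworthy: no collateral gives 169 − 46 = 123; collateral gives 325 − 78 = 247. Deviates. ✗
Subprime: no collateral gives 169 − 42 = 127; collateral gives 325 − 235 = 90. Stays. ✓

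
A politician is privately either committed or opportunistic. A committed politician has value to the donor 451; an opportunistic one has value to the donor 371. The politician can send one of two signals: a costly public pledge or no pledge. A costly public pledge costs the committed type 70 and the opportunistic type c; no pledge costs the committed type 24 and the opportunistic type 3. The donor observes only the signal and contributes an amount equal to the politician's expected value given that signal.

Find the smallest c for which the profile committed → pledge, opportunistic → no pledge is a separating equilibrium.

Under separation: pledge → committed (pays 451); no pledge → opportunistic (pays 371).
Committed: 451 − 70 = 381 ≥ 371 − 24 = 347. Holds regardless of c. ✓
Opportunistic: 371 − 3 ≥ 451 − c, so c ≥ 451 − 368 = 83.

83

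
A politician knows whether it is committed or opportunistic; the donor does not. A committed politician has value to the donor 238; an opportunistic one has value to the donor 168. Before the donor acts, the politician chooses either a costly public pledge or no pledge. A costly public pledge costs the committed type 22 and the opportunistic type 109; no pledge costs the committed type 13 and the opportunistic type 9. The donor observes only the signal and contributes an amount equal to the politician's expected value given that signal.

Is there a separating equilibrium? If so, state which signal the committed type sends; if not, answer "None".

pledge

Try committed → pledge, opportunistic → no pledge:
  If types separate, pledge earns payment 238 and no pledge earns 168.
  Committed: pledge gives 238 − 22 = 216; no pledge gives 168 − 13 = 155. No deviation. ✓
  Opportunistic: no pledge gives 168 − 9 = 159; pledge gives 238 − 109 = 129. No deviation. ✓
Both hold — the committed type sends pledge.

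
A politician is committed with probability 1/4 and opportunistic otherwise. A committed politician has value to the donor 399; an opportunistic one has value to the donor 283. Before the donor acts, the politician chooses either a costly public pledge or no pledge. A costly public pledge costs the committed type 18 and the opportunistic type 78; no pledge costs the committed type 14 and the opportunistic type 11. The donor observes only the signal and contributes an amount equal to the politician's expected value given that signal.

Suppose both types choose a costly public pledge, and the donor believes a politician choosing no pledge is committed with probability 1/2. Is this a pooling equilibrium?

At the pooled signal (pledge) the donor holds the prior 1/4 and pays 1/4·399 + 3/4·283 = 312. Off-path (no pledge) belief 1/2 gives 1/2·399 + 1/2·283 = 341.
Committed: pledge gives 312 − 18 = 294; no pledge gives 341 − 14 = 327. Deviates. ✗
Opportunistic: pledge gives 312 − 78 = 234; no pledge gives 341 − 11 = 330. Deviates. ✗

No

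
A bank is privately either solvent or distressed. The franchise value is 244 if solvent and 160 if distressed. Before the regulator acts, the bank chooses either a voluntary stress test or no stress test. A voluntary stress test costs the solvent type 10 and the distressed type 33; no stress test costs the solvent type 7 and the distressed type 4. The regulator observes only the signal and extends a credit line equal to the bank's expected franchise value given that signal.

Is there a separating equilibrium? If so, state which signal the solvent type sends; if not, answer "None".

Try solvent → stress test, distressed → no stress test:
  If types separate, stress test earns payment 244 and no stress test earns 160.
  Solvent: stress test gives 244 − 10 = 234; no stress test gives 160 − 7 = 153. No deviation. ✓
  Distressed: no stress test gives 160 − 4 = 156; stress test gives 244 − 33 = 211. Would deviate. ✗
Try solvent → no stress test, distressed → stress test:
  If types separate, no stress test earns payment 244 and stress test earns 160.
  Solvent: no stress test gives 244 − 7 = 237; stress test gives 160 − 10 = 150. No deviation. ✓
  Distressed: stress test gives 160 − 33 = 127; no stress test gives 244 − 4 = 240. Would deviate. ✗
Neither assignment is incentive-compatible.

None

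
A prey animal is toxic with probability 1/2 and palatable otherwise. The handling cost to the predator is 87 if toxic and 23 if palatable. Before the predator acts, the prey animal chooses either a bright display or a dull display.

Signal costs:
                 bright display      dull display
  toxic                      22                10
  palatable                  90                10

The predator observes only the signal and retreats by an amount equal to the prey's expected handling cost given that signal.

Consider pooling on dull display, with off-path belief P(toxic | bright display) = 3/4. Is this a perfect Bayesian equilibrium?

At the pooled signal (dull display) the predator holds the prior 1/2 and pays 1/2·87 + 1/2·23 = 55. Off-path (bright display) belief 3/4 gives 3/4·87 + 1/4·23 = 71.
Toxic: dull display gives 55 − 10 = 45; bright display gives 71 − 22 = 49. Deviates. ✗
Palatable: dull display gives 55 − 10 = 45; bright display gives 71 − 90 = -19. Stays. ✓

No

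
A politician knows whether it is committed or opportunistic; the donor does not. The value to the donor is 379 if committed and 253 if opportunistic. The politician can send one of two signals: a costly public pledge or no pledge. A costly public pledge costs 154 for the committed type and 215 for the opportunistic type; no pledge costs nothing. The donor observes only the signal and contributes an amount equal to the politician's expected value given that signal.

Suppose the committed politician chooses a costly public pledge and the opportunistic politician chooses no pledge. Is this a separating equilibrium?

No

If types separate, pledge earns payment 379 and no pledge earns 253.
Committed: pledge gives 379 − 154 = 225; no pledge gives 253 − 0 = 253. Would deviate. ✗
Opportunistic: no pledge gives 253 − 0 = 253; pledge gives 379 − 215 = 164. No deviation. ✓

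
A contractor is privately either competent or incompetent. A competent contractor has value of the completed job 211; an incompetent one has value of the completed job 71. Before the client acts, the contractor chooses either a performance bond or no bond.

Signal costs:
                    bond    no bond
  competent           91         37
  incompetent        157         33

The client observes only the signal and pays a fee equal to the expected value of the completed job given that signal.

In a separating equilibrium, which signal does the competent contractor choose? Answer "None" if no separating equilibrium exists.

Try competent → bond, incompetent → no bond:
  Under separation the client infers type exactly: bond → competent (pays 211), no bond → incompetent (pays 71).
  Competent: bond gives 211 − 91 = 120; no bond gives 71 − 37 = 34. No deviation. ✓
  Incompetent: no bond gives 71 − 33 = 38; bond gives 211 − 157 = 54. Would deviate. ✗
Try competent → no bond, incompetent → bond:
  Under separation the client infers type exactly: no bond → competent (pays 211), bond → incompetent (pays 71).
  Competent: no bond gives 211 − 37 = 174; bond gives 71 − 91 = -20. No deviation. ✓
  Incompetent: bond gives 71 − 157 = -86; no bond gives 211 − 33 = 178. Would deviate. ✗
Neither assignment is incentive-compatible.

None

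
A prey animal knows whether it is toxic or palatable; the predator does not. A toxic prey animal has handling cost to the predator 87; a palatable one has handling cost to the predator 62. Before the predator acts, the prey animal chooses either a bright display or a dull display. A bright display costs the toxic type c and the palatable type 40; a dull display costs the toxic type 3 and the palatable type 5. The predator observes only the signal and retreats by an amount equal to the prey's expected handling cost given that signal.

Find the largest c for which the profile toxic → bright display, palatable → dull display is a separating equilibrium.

Under separation: bright display → toxic (pays 87); dull display → palatable (pays 62).
Palatable: 62 − 5 = 57 ≥ 87 − 40 = 47. Holds regardless of c. ✓
Toxic: 87 − c ≥ 62 − 3, so c ≤ 87 − 59 = 28.

28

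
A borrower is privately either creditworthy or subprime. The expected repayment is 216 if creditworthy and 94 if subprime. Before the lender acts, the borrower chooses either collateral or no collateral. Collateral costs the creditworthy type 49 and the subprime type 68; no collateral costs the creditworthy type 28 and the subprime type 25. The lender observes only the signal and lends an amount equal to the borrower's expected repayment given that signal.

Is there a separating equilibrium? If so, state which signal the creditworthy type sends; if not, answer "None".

None

Try creditworthy → collateral, subprime → no collateral:
  Under separation the lender infers type exactly: collateral → creditworthy (pays 216), no collateral → subprime (pays 94).
  Creditworthy: collateral gives 216 − 49 = 167; no collateral gives 94 − 28 = 66. No deviation. ✓
  Subprime: no collateral gives 94 − 25 = 69; collateral gives 216 − 68 = 148. Would deviate. ✗
Try creditworthy → no collateral, subprime → collateral:
  Under separation the lender infers type exactly: no collateral → creditworthy (pays 216), collateral → subprime (pays 94).
  Creditworthy: no collateral gives 216 − 28 = 188; collateral gives 94 − 49 = 45. No deviation. ✓
  Subprime: collateral gives 94 − 68 = 26; no collateral gives 216 − 25 = 191. Would deviate. ✗
Neither assignment is incentive-compatible.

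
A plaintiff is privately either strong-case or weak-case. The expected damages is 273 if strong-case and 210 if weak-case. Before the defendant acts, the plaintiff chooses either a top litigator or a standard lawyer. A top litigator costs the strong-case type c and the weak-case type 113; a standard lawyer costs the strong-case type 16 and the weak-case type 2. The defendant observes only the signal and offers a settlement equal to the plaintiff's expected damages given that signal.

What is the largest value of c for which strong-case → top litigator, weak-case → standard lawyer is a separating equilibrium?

79

Under separation: top litigator → strong-case (pays 273); standard lawyer → weak-case (pays 210).
Weak-case: 210 − 2 = 208 ≥ 273 − 113 = 160. Holds regardless of c. ✓
Strong-case: 273 − c ≥ 210 − 16, so c ≤ 273 − 194 = 79.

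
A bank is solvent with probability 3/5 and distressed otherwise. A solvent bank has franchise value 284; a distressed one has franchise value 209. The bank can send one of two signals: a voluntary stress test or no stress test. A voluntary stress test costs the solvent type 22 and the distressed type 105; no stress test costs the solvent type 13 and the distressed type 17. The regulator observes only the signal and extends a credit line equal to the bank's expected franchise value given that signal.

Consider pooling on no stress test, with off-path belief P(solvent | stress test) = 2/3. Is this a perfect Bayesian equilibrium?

On the equilibrium path (no stress test) the regulator holds the prior 3/5 and pays 3/5·284 + 2/5·209 = 254. Off-path (stress test) belief 2/3 gives 2/3·284 + 1/3·209 = 259.
Solvent: no stress test gives 254 − 13 = 241; stress test gives 259 − 22 = 237. Stays. ✓
Distressed: no stress test gives 254 − 17 = 237; stress test gives 259 − 105 = 154. Stays. ✓
Beliefs are Bayes-consistent on-path and both types best-respond.

Yes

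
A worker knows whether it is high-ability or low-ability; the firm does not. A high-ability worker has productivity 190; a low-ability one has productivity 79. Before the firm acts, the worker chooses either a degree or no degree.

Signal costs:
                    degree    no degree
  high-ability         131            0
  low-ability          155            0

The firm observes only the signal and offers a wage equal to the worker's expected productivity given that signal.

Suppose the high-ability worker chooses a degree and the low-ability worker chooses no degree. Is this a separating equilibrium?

No

Under separation the firm infers type exactly: degree → high-ability (pays 190), no degree → low-ability (pays 79).
High-ability: degree gives 190 − 131 = 59; no degree gives 79 − 0 = 79. Would deviate. ✗
Low-ability: no degree gives 79 − 0 = 79; degree gives 190 − 155 = 35. No deviation. ✓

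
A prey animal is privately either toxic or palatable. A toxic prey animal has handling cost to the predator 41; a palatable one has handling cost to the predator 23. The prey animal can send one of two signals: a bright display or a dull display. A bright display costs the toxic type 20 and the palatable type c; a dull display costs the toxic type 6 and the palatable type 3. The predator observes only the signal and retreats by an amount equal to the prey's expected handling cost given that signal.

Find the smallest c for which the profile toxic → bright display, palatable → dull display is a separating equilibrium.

Under separation: bright display → toxic (pays 41); dull display → palatable (pays 23).
Toxic: 41 − 20 = 21 ≥ 23 − 6 = 17. Holds regardless of c. ✓
Palatable: 23 − 3 ≥ 41 − c, so c ≥ 41 − 20 = 21.

21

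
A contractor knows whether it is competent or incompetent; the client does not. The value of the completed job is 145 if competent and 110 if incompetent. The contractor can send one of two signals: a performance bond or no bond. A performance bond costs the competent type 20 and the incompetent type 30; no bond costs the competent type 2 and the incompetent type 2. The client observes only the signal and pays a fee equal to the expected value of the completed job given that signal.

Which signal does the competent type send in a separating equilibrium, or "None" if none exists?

Try competent → bond, incompetent → no bond:
  Under separation the client infers type exactly: bond → competent (pays 145), no bond → incompetent (pays 110).
  Competent: bond gives 145 − 20 = 125; no bond gives 110 − 2 = 108. No deviation. ✓
  Incompetent: no bond gives 110 − 2 = 108; bond gives 145 − 30 = 115. Would deviate. ✗
Try competent → no bond, incompetent → bond:
  Under separation the client infers type exactly: no bond → competent (pays 145), bond → incompetent (pays 110).
  Competent: no bond gives 145 − 2 = 143; bond gives 110 − 20 = 90. No deviation. ✓
  Incompetent: bond gives 110 − 30 = 80; no bond gives 145 − 2 = 143. Would deviate. ✗
Neither assignment is incentive-compatible.

None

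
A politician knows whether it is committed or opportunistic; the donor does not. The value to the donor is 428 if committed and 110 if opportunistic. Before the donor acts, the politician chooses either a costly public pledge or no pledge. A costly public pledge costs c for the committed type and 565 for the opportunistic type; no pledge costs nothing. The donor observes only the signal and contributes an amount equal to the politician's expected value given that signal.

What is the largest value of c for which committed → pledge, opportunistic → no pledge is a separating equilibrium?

318

Under separation: pledge → committed (pays 428); no pledge → opportunistic (pays 110).
Opportunistic: 110 − 0 = 110 ≥ 428 − 565 = -137. Holds regardless of c. ✓
Committed: 428 − c ≥ 110 − 0, so c ≤ 428 − 110 = 318.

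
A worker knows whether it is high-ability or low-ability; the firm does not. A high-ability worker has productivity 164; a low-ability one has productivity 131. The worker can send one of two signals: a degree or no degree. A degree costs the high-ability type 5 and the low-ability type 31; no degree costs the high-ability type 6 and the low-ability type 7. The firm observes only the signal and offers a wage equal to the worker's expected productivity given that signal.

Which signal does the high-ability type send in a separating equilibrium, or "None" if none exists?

None

Try high-ability → degree, low-ability → no degree:
  Under separation the firm infers type exactly: degree → high-ability (pays 164), no degree → low-ability (pays 131).
  High-ability: degree gives 164 − 5 = 159; no degree gives 131 − 6 = 125. No deviation. ✓
  Low-ability: no degree gives 131 − 7 = 124; degree gives 164 − 31 = 133. Would deviate. ✗
Try high-ability → no degree, low-ability → degree:
  Under separation the firm infers type exactly: no degree → high-ability (pays 164), degree → low-ability (pays 131).
  High-ability: no degree gives 164 − 6 = 158; degree gives 131 − 5 = 126. No deviation. ✓
  Low-ability: degree gives 131 − 31 = 100; no degree gives 164 − 7 = 157. Would deviate. ✗
Neither assignment is incentive-compatible.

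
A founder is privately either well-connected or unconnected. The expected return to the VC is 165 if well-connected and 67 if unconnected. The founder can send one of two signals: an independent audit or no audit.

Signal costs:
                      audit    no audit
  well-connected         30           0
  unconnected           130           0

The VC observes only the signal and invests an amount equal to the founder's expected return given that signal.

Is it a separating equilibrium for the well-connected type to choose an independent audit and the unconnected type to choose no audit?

Yes

Under separation the VC infers type exactly: audit → well-connected (pays 165), no audit → unconnected (pays 67).
Well-connected: audit gives 165 − 30 = 135; no audit gives 67 − 0 = 67. No deviation. ✓
Unconnected: no audit gives 67 − 0 = 67; audit gives 165 − 130 = 35. No deviation. ✓
Both incentive constraints hold.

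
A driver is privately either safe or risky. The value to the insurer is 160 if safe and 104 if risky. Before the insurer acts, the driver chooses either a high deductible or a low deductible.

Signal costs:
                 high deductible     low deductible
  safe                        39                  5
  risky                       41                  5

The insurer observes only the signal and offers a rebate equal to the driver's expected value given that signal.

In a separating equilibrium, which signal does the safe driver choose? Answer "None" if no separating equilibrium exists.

None

Try safe → high deductible, risky → low deductible:
  If types separate, high deductible earns payment 160 and low deductible earns 104.
  Safe: high deductible gives 160 − 39 = 121; low deductible gives 104 − 5 = 99. No deviation. ✓
  Risky: low deductible gives 104 − 5 = 99; high deductible gives 160 − 41 = 119. Would deviate. ✗
Try safe → low deductible, risky → high deductible:
  If types separate, low deductible earns payment 160 and high deductible earns 104.
  Safe: low deductible gives 160 − 5 = 155; high deductible gives 104 − 39 = 65. No deviation. ✓
  Risky: high deductible gives 104 − 41 = 63; low deductible gives 160 − 5 = 155. Would deviate. ✗
Neither assignment is incentive-compatible.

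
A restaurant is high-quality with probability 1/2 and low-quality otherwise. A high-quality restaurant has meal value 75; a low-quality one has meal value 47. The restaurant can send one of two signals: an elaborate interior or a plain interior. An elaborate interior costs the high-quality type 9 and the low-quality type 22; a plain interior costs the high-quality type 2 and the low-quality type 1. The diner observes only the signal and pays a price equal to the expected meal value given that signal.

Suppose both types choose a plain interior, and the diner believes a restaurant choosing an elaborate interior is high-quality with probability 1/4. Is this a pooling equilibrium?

At the pooled signal (plain interior) the diner holds the prior 1/2 and pays 1/2·75 + 1/2·47 = 61. Off-path (elaborate interior) belief 1/4 gives 1/4·75 + 3/4·47 = 54.
High-quality: plain interior gives 61 − 2 = 59; elaborate interior gives 54 − 9 = 45. Stays. ✓
Low-quality: plain interior gives 61 − 1 = 60; elaborate interior gives 54 − 22 = 32. Stays. ✓

Yes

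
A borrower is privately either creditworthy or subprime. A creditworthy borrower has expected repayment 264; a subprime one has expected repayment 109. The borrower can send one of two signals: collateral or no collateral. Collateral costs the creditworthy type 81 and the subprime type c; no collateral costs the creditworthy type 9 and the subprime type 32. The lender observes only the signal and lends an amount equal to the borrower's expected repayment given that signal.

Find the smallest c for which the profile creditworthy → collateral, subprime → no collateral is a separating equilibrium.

Under separation: collateral → creditworthy (pays 264); no collateral → subprime (pays 109).
Creditworthy: 264 − 81 = 183 ≥ 109 − 9 = 100. Holds regardless of c. ✓
Subprime: 109 − 32 ≥ 264 − c, so c ≥ 264 − 77 = 187.

187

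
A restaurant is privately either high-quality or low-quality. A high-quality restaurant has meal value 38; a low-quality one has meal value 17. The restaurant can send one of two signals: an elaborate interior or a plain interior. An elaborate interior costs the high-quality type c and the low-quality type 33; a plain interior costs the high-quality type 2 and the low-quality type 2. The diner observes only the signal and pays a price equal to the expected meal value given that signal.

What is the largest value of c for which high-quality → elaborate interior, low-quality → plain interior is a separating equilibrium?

23

Under separation: elaborate interior → high-quality (pays 38); plain interior → low-quality (pays 17).
Low-quality: 17 − 2 = 15 ≥ 38 − 33 = 5. Holds regardless of c. ✓
High-quality: 38 − c ≥ 17 − 2, so c ≤ 38 − 15 = 23.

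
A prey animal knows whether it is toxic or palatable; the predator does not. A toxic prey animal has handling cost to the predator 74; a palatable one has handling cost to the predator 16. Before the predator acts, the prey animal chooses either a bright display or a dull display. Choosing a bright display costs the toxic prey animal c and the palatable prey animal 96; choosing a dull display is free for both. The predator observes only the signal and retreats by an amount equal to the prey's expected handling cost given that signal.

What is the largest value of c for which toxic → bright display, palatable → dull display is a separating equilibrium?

58

Under separation: bright display → toxic (pays 74); dull display → palatable (pays 16).
Palatable: 16 − 0 = 16 ≥ 74 − 96 = -22. Holds regardless of c. ✓
Toxic: 74 − c ≥ 16 − 0, so c ≤ 74 − 16 = 58.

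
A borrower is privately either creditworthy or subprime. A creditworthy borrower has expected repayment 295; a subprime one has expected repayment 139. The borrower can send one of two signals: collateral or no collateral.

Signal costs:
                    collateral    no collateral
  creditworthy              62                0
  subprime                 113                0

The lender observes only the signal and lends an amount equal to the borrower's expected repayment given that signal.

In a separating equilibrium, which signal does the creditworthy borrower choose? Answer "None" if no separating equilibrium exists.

Try creditworthy → collateral, subprime → no collateral:
  If types separate, collateral earns payment 295 and no collateral earns 139.
  Creditworthy: collateral gives 295 − 62 = 233; no collateral gives 139 − 0 = 139. No deviation. ✓
  Subprime: no collateral gives 139 − 0 = 139; collateral gives 295 − 113 = 182. Would deviate. ✗
Try creditworthy → no collateral, subprime → collateral:
  If types separate, no collateral earns payment 295 and collateral earns 139.
  Creditworthy: no collateral gives 295 − 0 = 295; collateral gives 139 − 62 = 77. No deviation. ✓
  Subprime: collateral gives 139 − 113 = 26; no collateral gives 295 − 0 = 295. Would deviate. ✗
Neither assignment is incentive-compatible.

None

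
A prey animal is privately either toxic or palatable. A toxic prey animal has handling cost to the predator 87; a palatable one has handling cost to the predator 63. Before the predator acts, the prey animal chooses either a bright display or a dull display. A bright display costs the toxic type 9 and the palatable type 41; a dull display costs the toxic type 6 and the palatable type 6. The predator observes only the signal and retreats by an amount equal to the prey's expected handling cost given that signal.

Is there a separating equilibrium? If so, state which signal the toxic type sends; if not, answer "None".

Try toxic → bright display, palatable → dull display:
  Under separation the predator infers type exactly: bright display → toxic (pays 87), dull display → palatable (pays 63).
  Toxic: bright display gives 87 − 9 = 78; dull display gives 63 − 6 = 57. No deviation. ✓
  Palatable: dull display gives 63 − 6 = 57; bright display gives 87 − 41 = 46. No deviation. ✓
Both hold — the toxic type sends bright display.

bright display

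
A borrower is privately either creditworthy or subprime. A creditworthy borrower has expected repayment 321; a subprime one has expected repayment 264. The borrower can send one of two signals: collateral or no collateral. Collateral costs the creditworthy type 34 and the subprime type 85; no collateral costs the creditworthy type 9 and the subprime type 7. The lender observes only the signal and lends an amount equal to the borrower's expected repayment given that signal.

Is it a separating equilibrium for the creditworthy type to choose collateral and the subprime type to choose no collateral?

If types separate, collateral earns payment 321 and no collateral earns 264.
Creditworthy: collateral gives 321 − 34 = 287; no collateral gives 264 − 9 = 255. No deviation. ✓
Subprime: no collateral gives 264 − 7 = 257; collateral gives 321 − 85 = 236. No deviation. ✓
Both incentive constraints hold.

Yes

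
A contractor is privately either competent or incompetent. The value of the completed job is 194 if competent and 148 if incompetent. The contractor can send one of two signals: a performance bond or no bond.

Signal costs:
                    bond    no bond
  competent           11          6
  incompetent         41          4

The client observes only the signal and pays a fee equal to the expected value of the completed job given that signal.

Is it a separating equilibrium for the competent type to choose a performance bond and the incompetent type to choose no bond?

If types separate, bond earns payment 194 and no bond earns 148.
Competent: bond gives 194 − 11 = 183; no bond gives 148 − 6 = 142. No deviation. ✓
Incompetent: no bond gives 148 − 4 = 144; bond gives 194 − 41 = 153. Would deviate. ✗

No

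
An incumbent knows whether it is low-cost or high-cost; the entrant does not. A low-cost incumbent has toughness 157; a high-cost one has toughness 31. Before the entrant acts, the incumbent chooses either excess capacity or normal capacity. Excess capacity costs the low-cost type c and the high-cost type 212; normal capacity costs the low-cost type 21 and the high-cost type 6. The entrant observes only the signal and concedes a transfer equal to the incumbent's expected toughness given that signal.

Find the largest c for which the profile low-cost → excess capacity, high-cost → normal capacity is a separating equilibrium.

Under separation: excess capacity → low-cost (pays 157); normal capacity → high-cost (pays 31).
High-cost: 31 − 6 = 25 ≥ 157 − 212 = -55. Holds regardless of c. ✓
Low-cost: 157 − c ≥ 31 − 21, so c ≤ 157 − 10 = 147.

147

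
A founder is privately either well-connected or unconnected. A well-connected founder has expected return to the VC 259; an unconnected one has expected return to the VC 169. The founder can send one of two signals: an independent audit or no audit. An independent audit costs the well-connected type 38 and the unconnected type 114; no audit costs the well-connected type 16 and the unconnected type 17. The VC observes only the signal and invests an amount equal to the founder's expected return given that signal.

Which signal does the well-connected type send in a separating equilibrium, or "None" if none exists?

Try well-connected → audit, unconnected → no audit:
  If types separate, audit earns payment 259 and no audit earns 169.
  Well-connected: audit gives 259 − 38 = 221; no audit gives 169 − 16 = 153. No deviation. ✓
  Unconnected: no audit gives 169 − 17 = 152; audit gives 259 − 114 = 145. No deviation. ✓
Both hold — the well-connected type sends audit.

audit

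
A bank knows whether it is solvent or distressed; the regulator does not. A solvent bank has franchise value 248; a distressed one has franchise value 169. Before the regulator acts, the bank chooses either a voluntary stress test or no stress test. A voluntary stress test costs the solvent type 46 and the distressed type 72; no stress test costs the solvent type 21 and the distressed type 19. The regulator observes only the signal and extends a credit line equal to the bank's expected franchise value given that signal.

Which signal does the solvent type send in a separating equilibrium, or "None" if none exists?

None

Try solvent → stress test, distressed → no stress test:
  Under separation the regulator infers type exactly: stress test → solvent (pays 248), no stress test → distressed (pays 169).
  Solvent: stress test gives 248 − 46 = 202; no stress test gives 169 − 21 = 148. No deviation. ✓
  Distressed: no stress test gives 169 − 19 = 150; stress test gives 248 − 72 = 176. Would deviate. ✗
Try solvent → no stress test, distressed → stress test:
  Under separation the regulator infers type exactly: no stress test → solvent (pays 248), stress test → distressed (pays 169).
  Solvent: no stress test gives 248 − 21 = 227; stress test gives 169 − 46 = 123. No deviation. ✓
  Distressed: stress test gives 169 − 72 = 97; no stress test gives 248 − 19 = 229. Would deviate. ✗
Neither assignment is incentive-compatible.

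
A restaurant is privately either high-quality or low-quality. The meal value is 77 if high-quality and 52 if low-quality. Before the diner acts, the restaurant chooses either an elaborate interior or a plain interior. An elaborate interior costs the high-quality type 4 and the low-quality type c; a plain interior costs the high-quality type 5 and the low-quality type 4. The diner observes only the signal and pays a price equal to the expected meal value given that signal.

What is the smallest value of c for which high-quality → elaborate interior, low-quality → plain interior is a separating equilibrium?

Under separation: elaborate interior → high-quality (pays 77); plain interior → low-quality (pays 52).
High-quality: 77 − 4 = 73 ≥ 52 − 5 = 47. Holds regardless of c. ✓
Low-quality: 52 − 4 ≥ 77 − c, so c ≥ 77 − 48 = 29.

29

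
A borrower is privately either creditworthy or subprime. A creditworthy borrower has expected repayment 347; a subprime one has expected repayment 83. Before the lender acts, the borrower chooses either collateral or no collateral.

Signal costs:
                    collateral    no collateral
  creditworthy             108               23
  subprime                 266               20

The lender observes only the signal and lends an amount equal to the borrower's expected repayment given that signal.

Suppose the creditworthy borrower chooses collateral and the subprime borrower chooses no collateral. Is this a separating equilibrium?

Under separation the lender infers type exactly: collateral → creditworthy (pays 347), no collateral → subprime (pays 83).
Creditworthy: collateral gives 347 − 108 = 239; no collateral gives 83 − 23 = 60. No deviation. ✓
Subprime: no collateral gives 83 − 20 = 63; collateral gives 347 − 266 = 81. Would deviate. ✗

No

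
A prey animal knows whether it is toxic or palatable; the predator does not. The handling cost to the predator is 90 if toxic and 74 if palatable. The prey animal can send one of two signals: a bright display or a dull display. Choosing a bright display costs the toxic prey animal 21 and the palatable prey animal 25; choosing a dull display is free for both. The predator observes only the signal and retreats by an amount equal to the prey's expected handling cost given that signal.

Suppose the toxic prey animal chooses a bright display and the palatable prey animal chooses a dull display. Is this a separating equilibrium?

No

Under separation the predator infers type exactly: bright display → toxic (pays 90), dull display → palatable (pays 74).
Toxic: bright display gives 90 − 21 = 69; dull display gives 74 − 0 = 74. Would deviate. ✗
Palatable: dull display gives 74 − 0 = 74; bright display gives 90 − 25 = 65. No deviation. ✓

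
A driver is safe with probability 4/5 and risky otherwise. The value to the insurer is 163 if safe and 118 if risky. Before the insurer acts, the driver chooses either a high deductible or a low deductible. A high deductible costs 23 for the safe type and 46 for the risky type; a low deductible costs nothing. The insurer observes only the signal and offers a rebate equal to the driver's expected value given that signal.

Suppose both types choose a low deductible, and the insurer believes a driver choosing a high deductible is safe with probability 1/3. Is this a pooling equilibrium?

Yes

At the pooled signal (low deductible) the insurer holds the prior 4/5 and pays 4/5·163 + 1/5·118 = 154. Off-path (high deductible) belief 1/3 gives 1/3·163 + 2/3·118 = 133.
Safe: low deductible gives 154 − 0 = 154; high deductible gives 133 − 23 = 110. Stays. ✓
Risky: low deductible gives 154 − 0 = 154; high deductible gives 133 − 46 = 87. Stays. ✓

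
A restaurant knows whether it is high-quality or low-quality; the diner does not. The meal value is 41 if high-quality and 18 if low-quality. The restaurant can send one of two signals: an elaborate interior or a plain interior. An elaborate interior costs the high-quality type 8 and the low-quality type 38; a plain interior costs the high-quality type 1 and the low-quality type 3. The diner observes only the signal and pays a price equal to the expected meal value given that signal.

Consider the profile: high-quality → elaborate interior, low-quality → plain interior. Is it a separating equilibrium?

Yes

If types separate, elaborate interior earns payment 41 and plain interior earns 18.
High-quality: elaborate interior gives 41 − 8 = 33; plain interior gives 18 − 1 = 17. No deviation. ✓
Low-quality: plain interior gives 18 − 3 = 15; elaborate interior gives 41 − 38 = 3. No deviation. ✓
Neither type gains from mimicking the other.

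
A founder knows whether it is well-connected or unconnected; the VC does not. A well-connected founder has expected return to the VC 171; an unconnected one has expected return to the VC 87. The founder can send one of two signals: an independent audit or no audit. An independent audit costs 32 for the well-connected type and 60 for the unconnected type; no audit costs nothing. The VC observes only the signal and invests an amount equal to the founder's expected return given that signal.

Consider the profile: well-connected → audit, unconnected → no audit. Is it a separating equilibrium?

Under separation the VC infers type exactly: audit → well-connected (pays 171), no audit → unconnected (pays 87).
Well-connected: audit gives 171 − 32 = 139; no audit gives 87 − 0 = 87. No deviation. ✓
Unconnected: no audit gives 87 − 0 = 87; audit gives 171 − 60 = 111. Would deviate. ✗

No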